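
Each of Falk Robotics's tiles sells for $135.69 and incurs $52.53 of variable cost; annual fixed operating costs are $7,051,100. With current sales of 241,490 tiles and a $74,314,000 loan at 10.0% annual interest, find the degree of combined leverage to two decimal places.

3.59

At 241,490 units, contribution = 241,490 × $83.16 = $20,082,308.40.
Subtracting fixed costs: EBIT = $20,082,308.40 − $7,051,100 = $13,031,208.40. Interest = $7,431,400.00.
DOL = $20,082,308.40 ÷ $13,031,208.40 = 1.5411; DFL = $13,031,208.40 ÷ $5,599,808.40 = 2.3271.
DCL = DOL × DFL = 1.5411 × 2.3271 = 3.5863.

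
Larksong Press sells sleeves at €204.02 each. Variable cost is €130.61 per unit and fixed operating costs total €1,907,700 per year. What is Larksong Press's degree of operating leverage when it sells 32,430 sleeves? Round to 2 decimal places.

Total contribution margin = 32,430 × €73.41 = €2,380,686.30.
Operating income = contribution − fixed costs = €2,380,686.30 − €1,907,700 = €472,986.30.
Degree of operating leverage = €2,380,686.30 / €472,986.30 = 5.0333.

5.03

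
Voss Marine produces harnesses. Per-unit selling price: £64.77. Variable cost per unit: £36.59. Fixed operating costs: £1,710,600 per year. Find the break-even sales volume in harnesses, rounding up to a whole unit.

Each unit contributes £64.77 − £36.59 = £28.18.
Break-even Q = £1,710,600 / £28.18 = 60,702.63 → 60,703 harnesses.

60,703 harnesses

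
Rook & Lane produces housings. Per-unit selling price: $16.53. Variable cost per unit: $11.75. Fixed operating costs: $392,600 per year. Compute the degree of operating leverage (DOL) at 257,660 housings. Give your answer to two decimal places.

1.47

Contribution at this volume is 257,660 × $4.78 = $1,231,614.80.
Subtracting fixed costs: EBIT = $1,231,614.80 − $392,600 = $839,014.80.
DOL = contribution ÷ EBIT = $1,231,614.80 ÷ $839,014.80 = 1.4679.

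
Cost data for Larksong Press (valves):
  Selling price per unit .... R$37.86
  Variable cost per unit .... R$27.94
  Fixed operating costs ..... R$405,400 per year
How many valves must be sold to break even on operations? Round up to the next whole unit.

Each unit contributes R$37.86 − R$27.94 = R$9.92.
Break-even Q = R$405,400 / R$9.92 = 40,866.94 → 40,867 valves.

40,867 valves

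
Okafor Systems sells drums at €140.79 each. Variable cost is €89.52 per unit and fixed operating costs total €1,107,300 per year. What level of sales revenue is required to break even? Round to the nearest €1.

€3,040,702

CM per unit = €140.79 − €89.52 = €51.27; CM ratio = €51.27 / €140.79 = 0.3642.
Break-even revenue = fixed costs × price ÷ CM = €1,107,300 × €140.79 ÷ €51.27 = €3,040,702.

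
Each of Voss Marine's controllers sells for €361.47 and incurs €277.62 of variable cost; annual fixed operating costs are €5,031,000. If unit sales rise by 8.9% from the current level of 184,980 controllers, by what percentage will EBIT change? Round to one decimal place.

Contribution at this volume is 184,980 × €83.85 = €15,510,573.00.
Operating income = contribution − fixed costs = €15,510,573.00 − €5,031,000 = €10,479,573.00.
Degree of operating leverage = €15,510,573.00 / €10,479,573.00 = 1.4801.
%ΔEBIT = DOL × %ΔSales = 1.4801 × +8.9% = +13.2%.

+13.2%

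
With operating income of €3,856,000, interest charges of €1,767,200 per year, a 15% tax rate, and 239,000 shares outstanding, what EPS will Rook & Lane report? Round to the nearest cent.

Pre-tax income = €3,856,000 − €1,767,200.00 = €2,088,800.00.
After tax at 15%: net income = €2,088,800.00 × 0.85 = €1,775,480.00.
EPS = €1,775,480.00 ÷ 239,000 = €7.43.

€7.43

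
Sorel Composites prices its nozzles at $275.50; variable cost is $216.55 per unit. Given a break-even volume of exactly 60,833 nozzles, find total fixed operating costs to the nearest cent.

$3,586,105.35

Unit CM = price − variable cost = $275.50 − $216.55 = $58.95.
Fixed costs = break-even units × CM = 60,833 × $58.95 = $3,586,105.35.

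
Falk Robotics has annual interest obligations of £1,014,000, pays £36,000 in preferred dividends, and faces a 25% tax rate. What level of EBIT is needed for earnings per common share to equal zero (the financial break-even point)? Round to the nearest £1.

£1,062,000

Preferred dividends are paid after tax, so their pre-tax equivalent is £36,000 ÷ (1 − 0.25) = £48,000.00.
Financial break-even EBIT = interest + D_p ÷ (1 − t) = £1,014,000 + £48,000.00 = £1,062,000.00.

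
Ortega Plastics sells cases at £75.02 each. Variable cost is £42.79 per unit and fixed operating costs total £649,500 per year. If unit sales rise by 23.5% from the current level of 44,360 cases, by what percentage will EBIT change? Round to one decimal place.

Total contribution margin = 44,360 × £32.23 = £1,429,722.80.
Operating income = contribution − fixed costs = £1,429,722.80 − £649,500 = £780,222.80.
DOL = contribution ÷ EBIT = £1,429,722.80 ÷ £780,222.80 = 1.8325.
%ΔEBIT = DOL × %ΔSales = 1.8325 × +23.5% = +43.1%.

+43.1%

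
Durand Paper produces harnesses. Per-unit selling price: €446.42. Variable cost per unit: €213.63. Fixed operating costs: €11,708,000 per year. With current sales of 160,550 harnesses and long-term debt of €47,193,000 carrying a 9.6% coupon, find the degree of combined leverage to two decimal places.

1.77

Total contribution margin = 160,550 × €232.79 = €37,374,434.50.
EBIT = €37,374,434.50 − €11,708,000 = €25,666,434.50. Interest = €4,530,528.00.
DOL = €37,374,434.50 ÷ €25,666,434.50 = 1.4562; DFL = €25,666,434.50 ÷ €21,135,906.50 = 1.2144.
DCL = DOL × DFL = 1.4562 × 1.2144 = 1.7684.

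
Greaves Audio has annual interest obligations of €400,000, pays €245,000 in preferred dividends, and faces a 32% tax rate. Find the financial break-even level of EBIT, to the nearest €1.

Grossing the preferred dividend up to pre-tax terms: €245,000 / (1 − 0.32) = €360,294.12.
EPS = 0 when EBIT covers interest plus the pre-tax preferred burden: €400,000 + €360,294.12 = €760,294.12.

€760,294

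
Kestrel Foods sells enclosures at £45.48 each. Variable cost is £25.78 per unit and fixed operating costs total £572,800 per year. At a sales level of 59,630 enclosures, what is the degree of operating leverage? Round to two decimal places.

Total contribution margin = 59,630 × £19.70 = £1,174,711.00.
EBIT = £1,174,711.00 − £572,800 = £601,911.00.
So DOL = total CM / EBIT = £1,174,711.00 / £601,911.00 = 1.9516.

1.95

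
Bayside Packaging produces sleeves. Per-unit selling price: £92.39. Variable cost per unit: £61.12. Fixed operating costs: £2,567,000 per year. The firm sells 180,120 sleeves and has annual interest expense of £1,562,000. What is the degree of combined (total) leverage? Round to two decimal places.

Total contribution margin = 180,120 × £31.27 = £5,632,352.40.
Operating income = contribution − fixed costs = £5,632,352.40 − £2,567,000 = £3,065,352.40. Interest = £1,562,000.00, so EBIT − I = £1,503,352.40.
DCL = contribution ÷ (EBIT − I) = £5,632,352.40 ÷ £1,503,352.40 = 3.7465.

3.75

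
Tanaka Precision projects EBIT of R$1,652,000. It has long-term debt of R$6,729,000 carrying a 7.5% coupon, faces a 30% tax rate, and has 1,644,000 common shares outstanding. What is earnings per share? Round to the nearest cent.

R$0.49

Interest = R$504,675.00, so EBT = R$1,652,000 − R$504,675.00 = R$1,147,325.00.
After tax at 30%: net income = R$1,147,325.00 × 0.70 = R$803,127.50.
Per share: R$803,127.50 / 1,644,000 shares = R$0.49.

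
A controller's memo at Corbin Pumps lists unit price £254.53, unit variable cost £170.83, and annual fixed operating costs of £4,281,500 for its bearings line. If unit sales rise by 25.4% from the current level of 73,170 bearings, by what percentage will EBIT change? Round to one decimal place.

+84.4%

At 73,170 units, contribution = 73,170 × £83.70 = £6,124,329.00.
EBIT = £6,124,329.00 − £4,281,500 = £1,842,829.00.
DOL = contribution ÷ EBIT = £6,124,329.00 ÷ £1,842,829.00 = 3.3233.
So EBIT moves 3.3233 × (+25.4%) = +84.4%.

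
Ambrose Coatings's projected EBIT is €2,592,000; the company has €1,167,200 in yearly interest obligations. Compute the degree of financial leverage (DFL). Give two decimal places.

1.82

Annual interest charges come to €1,167,200.00.
DFL = EBIT ÷ (EBIT − I) = €2,592,000 ÷ (€2,592,000 − €1,167,200.00) = €2,592,000 ÷ €1,424,800.00 = 1.8192.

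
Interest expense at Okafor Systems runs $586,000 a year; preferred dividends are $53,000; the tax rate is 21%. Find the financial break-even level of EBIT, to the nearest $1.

$653,089

Grossing the preferred dividend up to pre-tax terms: $53,000 / (1 − 0.21) = $67,088.61.
Financial break-even EBIT = interest + D_p ÷ (1 − t) = $586,000 + $67,088.61 = $653,088.61.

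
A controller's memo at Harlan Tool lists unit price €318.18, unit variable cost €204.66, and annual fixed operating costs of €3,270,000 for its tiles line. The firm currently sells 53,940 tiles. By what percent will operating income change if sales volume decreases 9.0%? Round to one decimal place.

-19.3%

Contribution at this volume is 53,940 × €113.52 = €6,123,268.80.
EBIT = €6,123,268.80 − €3,270,000 = €2,853,268.80.
So DOL = total CM / EBIT = €6,123,268.80 / €2,853,268.80 = 2.1461.
So EBIT moves 2.1461 × (-9.0%) = -19.3%.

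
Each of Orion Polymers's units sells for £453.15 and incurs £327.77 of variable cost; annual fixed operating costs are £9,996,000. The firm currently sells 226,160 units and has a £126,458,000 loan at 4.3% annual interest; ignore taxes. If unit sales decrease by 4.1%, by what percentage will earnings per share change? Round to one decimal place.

-9.0%

Contribution at this volume is 226,160 × £125.38 = £28,355,940.80.
EBIT = £28,355,940.80 − £9,996,000 = £18,359,940.80.
Interest = £5,437,694.00, so EBIT − I = £12,922,246.80.
Degree of combined leverage = contribution ÷ (EBIT − I) = £28,355,940.80 ÷ £12,922,246.80 = 2.1944.
%ΔEPS = DCL × %ΔSales = 2.1944 × -4.1% = -9.0%.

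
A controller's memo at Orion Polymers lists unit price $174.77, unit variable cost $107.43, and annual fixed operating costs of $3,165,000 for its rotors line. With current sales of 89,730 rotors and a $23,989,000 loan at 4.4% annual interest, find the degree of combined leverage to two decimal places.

Contribution at this volume is 89,730 × $67.34 = $6,042,418.20.
Subtracting fixed costs: EBIT = $6,042,418.20 − $3,165,000 = $2,877,418.20. Interest = $1,055,516.00, so EBIT − I = $1,821,902.20.
Degree of total leverage = total CM / (EBIT − interest) = $6,042,418.20 / $1,821,902.20 = 3.3165.

3.32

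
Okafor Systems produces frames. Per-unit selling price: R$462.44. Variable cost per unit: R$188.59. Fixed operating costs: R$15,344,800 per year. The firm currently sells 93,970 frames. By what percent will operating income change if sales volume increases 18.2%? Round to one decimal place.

Total contribution margin = 93,970 × R$273.85 = R$25,733,684.50.
EBIT = R$25,733,684.50 − R$15,344,800 = R$10,388,884.50.
So DOL = total CM / EBIT = R$25,733,684.50 / R$10,388,884.50 = 2.4770.
So EBIT moves 2.4770 × (+18.2%) = +45.1%.

+45.1%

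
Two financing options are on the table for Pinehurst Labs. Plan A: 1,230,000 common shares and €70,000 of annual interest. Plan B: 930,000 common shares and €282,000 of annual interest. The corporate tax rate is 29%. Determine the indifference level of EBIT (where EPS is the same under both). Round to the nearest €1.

Set EPS_A = EPS_B: (EBIT − €70,000)(1 − 0.29) ÷ 1,230,000 = (EBIT − €282,000)(1 − 0.29) ÷ 930,000.
Cancelling (1 − t) and cross-multiplying: 930,000·(EBIT − 70,000) = 1,230,000·(EBIT − 282,000).
EBIT × (1,230,000 − 930,000) = 282,000 × 1,230,000 − 70,000 × 930,000 = 281,760,000,000, so EBIT = 281,760,000,000 ÷ 300,000 = 939,200.00.

€939,200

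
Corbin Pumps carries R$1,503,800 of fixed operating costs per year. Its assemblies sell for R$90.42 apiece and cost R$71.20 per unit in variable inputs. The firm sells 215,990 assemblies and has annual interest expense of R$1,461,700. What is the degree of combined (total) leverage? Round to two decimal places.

3.50

Contribution at this volume is 215,990 × R$19.22 = R$4,151,327.80.
EBIT = R$4,151,327.80 − R$1,503,800 = R$2,647,527.80. Interest = R$1,461,700.00, so EBIT − I = R$1,185,827.80.
Degree of total leverage = total CM / (EBIT − interest) = R$4,151,327.80 / R$1,185,827.80 = 3.5008.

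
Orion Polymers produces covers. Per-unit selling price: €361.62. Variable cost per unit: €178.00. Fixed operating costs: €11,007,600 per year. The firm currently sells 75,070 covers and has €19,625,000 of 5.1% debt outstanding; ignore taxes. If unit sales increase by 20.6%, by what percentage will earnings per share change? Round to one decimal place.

At 75,070 units, contribution = 75,070 × €183.62 = €13,784,353.40.
Operating income = contribution − fixed costs = €13,784,353.40 − €11,007,600 = €2,776,753.40.
After interest of €1,000,875.00, pre-tax earnings = €1,775,878.40.
Degree of combined leverage = contribution ÷ (EBIT − I) = €13,784,353.40 ÷ €1,775,878.40 = 7.7620.
EPS therefore changes by 7.7620 × (+20.6%) = +159.9%.

+159.9%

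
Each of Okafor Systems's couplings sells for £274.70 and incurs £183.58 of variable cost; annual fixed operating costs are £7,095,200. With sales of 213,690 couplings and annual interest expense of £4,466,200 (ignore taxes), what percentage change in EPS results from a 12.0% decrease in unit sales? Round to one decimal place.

Total contribution margin = 213,690 × £91.12 = £19,471,432.80.
Subtracting fixed costs: EBIT = £19,471,432.80 − £7,095,200 = £12,376,232.80.
After interest of £4,466,200.00, pre-tax earnings = £7,910,032.80.
Degree of combined leverage = contribution ÷ (EBIT − I) = £19,471,432.80 ÷ £7,910,032.80 = 2.4616.
EPS therefore changes by 2.4616 × (-12.0%) = -29.5%.

-29.5%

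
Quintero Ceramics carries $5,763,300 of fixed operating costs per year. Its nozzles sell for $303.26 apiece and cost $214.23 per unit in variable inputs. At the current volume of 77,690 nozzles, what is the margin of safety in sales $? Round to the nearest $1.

Unit CM = price − variable cost = $303.26 − $214.23 = $89.03. Break-even units = $5,763,300 ÷ $89.03 = 64,734.36; break-even revenue = 64,734.36 × $303.26 = $19,631,341.77.
Actual sales revenue = 77,690 × $303.26 = $23,560,269.40.
Margin of safety = $23,560,269.40 − $19,631,341.77 = $3,928,928.

$3,928,928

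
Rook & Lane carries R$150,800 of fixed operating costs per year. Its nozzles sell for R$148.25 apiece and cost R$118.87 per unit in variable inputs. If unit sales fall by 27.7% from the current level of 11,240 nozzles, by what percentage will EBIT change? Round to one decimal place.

Total contribution margin = 11,240 × R$29.38 = R$330,231.20.
EBIT = R$330,231.20 − R$150,800 = R$179,431.20.
Degree of operating leverage = R$330,231.20 / R$179,431.20 = 1.8404.
So EBIT moves 1.8404 × (-27.7%) = -51.0%.

-51.0%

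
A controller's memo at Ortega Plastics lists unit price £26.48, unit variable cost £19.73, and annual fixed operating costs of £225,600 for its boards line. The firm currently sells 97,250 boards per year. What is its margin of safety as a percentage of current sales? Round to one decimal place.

65.6%

Each unit contributes £26.48 − £19.73 = £6.75. Break-even units = £225,600 ÷ £6.75 = 33,422.22; break-even revenue = 33,422.22 × £26.48 = £885,020.44.
Actual sales revenue = 97,250 × £26.48 = £2,575,180.00.
Margin of safety = (£2,575,180.00 − £885,020.44) ÷ £2,575,180.00 = 65.6%.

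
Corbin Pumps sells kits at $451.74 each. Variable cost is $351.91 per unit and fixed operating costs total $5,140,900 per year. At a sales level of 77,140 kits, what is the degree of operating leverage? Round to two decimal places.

At 77,140 units, contribution = 77,140 × $99.83 = $7,700,886.20.
EBIT = $7,700,886.20 − $5,140,900 = $2,559,986.20.
DOL = contribution ÷ EBIT = $7,700,886.20 ÷ $2,559,986.20 = 3.0082.

3.01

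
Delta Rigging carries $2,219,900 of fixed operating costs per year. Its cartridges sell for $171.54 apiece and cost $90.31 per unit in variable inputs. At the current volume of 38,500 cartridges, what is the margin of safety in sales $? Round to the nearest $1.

$1,916,347

Each unit contributes $171.54 − $90.31 = $81.23. Break-even units = $2,219,900 ÷ $81.23 = 27,328.57; break-even revenue = 27,328.57 × $171.54 = $4,687,943.44.
Actual sales revenue = 38,500 × $171.54 = $6,604,290.00.
Margin of safety = $6,604,290.00 − $4,687,943.44 = $1,916,347.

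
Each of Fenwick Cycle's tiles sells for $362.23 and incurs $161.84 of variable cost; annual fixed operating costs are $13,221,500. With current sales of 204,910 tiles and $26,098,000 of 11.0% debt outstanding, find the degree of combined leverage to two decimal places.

Total contribution margin = 204,910 × $200.39 = $41,061,914.90.
Operating income = contribution − fixed costs = $41,061,914.90 − $13,221,500 = $27,840,414.90. Interest = $2,870,780.00, so EBIT − I = $24,969,634.90.
DCL = contribution ÷ (EBIT − I) = $41,061,914.90 ÷ $24,969,634.90 = 1.6445.

1.64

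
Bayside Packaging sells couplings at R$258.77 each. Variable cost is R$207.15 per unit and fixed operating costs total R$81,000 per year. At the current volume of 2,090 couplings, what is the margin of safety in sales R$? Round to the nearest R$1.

R$134,778

Unit CM = price − variable cost = R$258.77 − R$207.15 = R$51.62. Break-even units = R$81,000 ÷ R$51.62 = 1,569.16; break-even revenue = 1,569.16 × R$258.77 = R$406,051.34.
Current sales = 2,090 × R$258.77 = R$540,829.30.
Margin of safety = R$540,829.30 − R$406,051.34 = R$134,778.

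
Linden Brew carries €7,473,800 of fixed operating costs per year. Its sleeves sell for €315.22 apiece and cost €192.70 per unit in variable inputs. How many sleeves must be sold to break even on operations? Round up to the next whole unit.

Contribution margin per unit = €315.22 − €192.70 = €122.52.
Units to break even: €7,473,800 ÷ €122.52 = 61,000.65, rounded up to 61,001.

61,001 sleeves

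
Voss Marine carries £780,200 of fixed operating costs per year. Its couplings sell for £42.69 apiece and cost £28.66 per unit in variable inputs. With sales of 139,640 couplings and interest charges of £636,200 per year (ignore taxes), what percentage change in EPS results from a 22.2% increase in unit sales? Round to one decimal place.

+80.1%

Contribution at this volume is 139,640 × £14.03 = £1,959,149.20.
EBIT = £1,959,149.20 − £780,200 = £1,178,949.20.
Interest = £636,200.00, so EBIT − I = £542,749.20.
DCL = total CM / (EBIT − I) = £1,959,149.20 / £542,749.20 = 3.6097.
%ΔEPS = DCL × %ΔSales = 3.6097 × +22.2% = +80.1%.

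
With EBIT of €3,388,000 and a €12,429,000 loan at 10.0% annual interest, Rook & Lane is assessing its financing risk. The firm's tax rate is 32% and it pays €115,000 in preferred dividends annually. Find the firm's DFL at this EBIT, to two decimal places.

Interest = €1,242,900.00.
Pre-tax preferred-dividend burden = €115,000 ÷ (1 − 0.32) = €169,117.65.
DFL = EBIT ÷ [EBIT − I − D_p/(1−t)] = €3,388,000 ÷ [€3,388,000 − €1,242,900.00 − €169,117.65] = €3,388,000 ÷ €1,975,982.35 = 1.7146.

1.71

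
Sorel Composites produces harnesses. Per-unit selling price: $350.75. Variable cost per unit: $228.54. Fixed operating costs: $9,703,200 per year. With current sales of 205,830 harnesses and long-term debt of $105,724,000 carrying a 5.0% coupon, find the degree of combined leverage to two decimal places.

2.47

Contribution at this volume is 205,830 × $122.21 = $25,154,484.30.
Operating income = contribution − fixed costs = $25,154,484.30 − $9,703,200 = $15,451,284.30. Interest = $5,286,200.00, so EBIT − I = $10,165,084.30.
Degree of total leverage = total CM / (EBIT − interest) = $25,154,484.30 / $10,165,084.30 = 2.4746.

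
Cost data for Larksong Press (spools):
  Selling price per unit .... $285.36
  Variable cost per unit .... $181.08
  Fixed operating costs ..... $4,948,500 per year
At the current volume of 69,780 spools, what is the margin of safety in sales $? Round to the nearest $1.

$6,370,956

Unit CM = price − variable cost = $285.36 − $181.08 = $104.28. Break-even units = $4,948,500 ÷ $104.28 = 47,453.97; break-even revenue = 47,453.97 × $285.36 = $13,541,464.90.
Current sales = 69,780 × $285.36 = $19,912,420.80.
Margin of safety = $19,912,420.80 − $13,541,464.90 = $6,370,956.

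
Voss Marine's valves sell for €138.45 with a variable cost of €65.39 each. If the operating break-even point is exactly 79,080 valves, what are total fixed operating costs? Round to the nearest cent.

€5,777,584.80

Contribution margin per unit = €138.45 − €65.39 = €73.06.
Fixed costs = break-even units × CM = 79,080 × €73.06 = €5,777,584.80.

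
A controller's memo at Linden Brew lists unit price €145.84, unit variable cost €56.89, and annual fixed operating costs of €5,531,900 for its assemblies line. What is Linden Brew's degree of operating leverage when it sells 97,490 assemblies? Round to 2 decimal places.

2.76

At 97,490 units, contribution = 97,490 × €88.95 = €8,671,735.50.
Operating income = contribution − fixed costs = €8,671,735.50 − €5,531,900 = €3,139,835.50.
DOL = contribution ÷ EBIT = €8,671,735.50 ÷ €3,139,835.50 = 2.7618.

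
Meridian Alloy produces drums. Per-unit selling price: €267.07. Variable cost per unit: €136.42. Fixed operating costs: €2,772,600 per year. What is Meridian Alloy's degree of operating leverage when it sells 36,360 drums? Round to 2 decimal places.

2.40

At 36,360 units, contribution = 36,360 × €130.65 = €4,750,434.00.
Operating income = contribution − fixed costs = €4,750,434.00 − €2,772,600 = €1,977,834.00.
So DOL = total CM / EBIT = €4,750,434.00 / €1,977,834.00 = 2.4018.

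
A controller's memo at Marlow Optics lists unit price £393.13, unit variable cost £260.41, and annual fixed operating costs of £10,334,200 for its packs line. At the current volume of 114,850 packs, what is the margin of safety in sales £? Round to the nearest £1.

£14,540,040

Each unit contributes £393.13 − £260.41 = £132.72. Break-even units = £10,334,200 ÷ £132.72 = 77,864.68; break-even revenue = 77,864.68 × £393.13 = £30,610,940.67.
Actual sales revenue = 114,850 × £393.13 = £45,150,980.50.
Margin of safety = £45,150,980.50 − £30,610,940.67 = £14,540,040.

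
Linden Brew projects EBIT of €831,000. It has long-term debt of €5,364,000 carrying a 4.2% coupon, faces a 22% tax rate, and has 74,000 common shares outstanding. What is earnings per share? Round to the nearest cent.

€6.38

Pre-tax income = €831,000 − €225,288.00 = €605,712.00.
After tax at 22%: net income = €605,712.00 × 0.78 = €472,455.36.
EPS = €472,455.36 ÷ 74,000 = €6.38.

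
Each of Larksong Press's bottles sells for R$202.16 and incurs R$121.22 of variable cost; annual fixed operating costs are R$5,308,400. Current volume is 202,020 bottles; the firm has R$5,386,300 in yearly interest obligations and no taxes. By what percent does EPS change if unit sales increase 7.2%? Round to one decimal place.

Total contribution margin = 202,020 × R$80.94 = R$16,351,498.80.
EBIT = R$16,351,498.80 − R$5,308,400 = R$11,043,098.80.
Interest = R$5,386,300.00, so EBIT − I = R$5,656,798.80.
DCL = total CM / (EBIT − I) = R$16,351,498.80 / R$5,656,798.80 = 2.8906.
%ΔEPS = DCL × %ΔSales = 2.8906 × +7.2% = +20.8%.

+20.8%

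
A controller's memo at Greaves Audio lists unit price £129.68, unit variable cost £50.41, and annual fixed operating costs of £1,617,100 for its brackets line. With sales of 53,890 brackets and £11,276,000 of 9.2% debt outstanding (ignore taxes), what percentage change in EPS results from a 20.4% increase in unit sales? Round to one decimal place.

Contribution at this volume is 53,890 × £79.27 = £4,271,860.30.
EBIT = £4,271,860.30 − £1,617,100 = £2,654,760.30.
After interest of £1,037,392.00, pre-tax earnings = £1,617,368.30.
DCL = total CM / (EBIT − I) = £4,271,860.30 / £1,617,368.30 = 2.6412.
%ΔEPS = DCL × %ΔSales = 2.6412 × +20.4% = +53.9%.

+53.9%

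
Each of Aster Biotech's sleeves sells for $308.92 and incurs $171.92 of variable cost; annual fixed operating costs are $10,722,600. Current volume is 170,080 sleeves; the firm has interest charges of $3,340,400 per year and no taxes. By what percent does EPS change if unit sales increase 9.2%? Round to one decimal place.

+23.2%

Total contribution margin = 170,080 × $137.00 = $23,300,960.00.
EBIT = $23,300,960.00 − $10,722,600 = $12,578,360.00.
After interest of $3,340,400.00, pre-tax earnings = $9,237,960.00.
Degree of combined leverage = contribution ÷ (EBIT − I) = $23,300,960.00 ÷ $9,237,960.00 = 2.5223.
EPS therefore changes by 2.5223 × (+9.2%) = +23.2%.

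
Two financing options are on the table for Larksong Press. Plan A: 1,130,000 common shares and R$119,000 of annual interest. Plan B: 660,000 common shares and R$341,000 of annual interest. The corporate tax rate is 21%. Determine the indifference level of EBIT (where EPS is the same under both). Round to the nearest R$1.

At indifference, (EBIT − 119,000)(1 − t)/1,130,000 = (EBIT − 341,000)(1 − t)/660,000.
Cancelling (1 − t) and cross-multiplying: 660,000·(EBIT − 119,000) = 1,130,000·(EBIT − 341,000).
EBIT × (1,130,000 − 660,000) = 341,000 × 1,130,000 − 119,000 × 660,000 = 306,790,000,000, so EBIT = 306,790,000,000 ÷ 470,000 = 652,744.68.

R$652,745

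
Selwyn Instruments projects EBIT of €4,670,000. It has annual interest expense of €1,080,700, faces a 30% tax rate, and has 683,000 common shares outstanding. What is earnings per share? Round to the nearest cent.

€3.68

Pre-tax income = €4,670,000 − €1,080,700.00 = €3,589,300.00.
After tax at 30%: net income = €3,589,300.00 × 0.70 = €2,512,510.00.
EPS = €2,512,510.00 ÷ 683,000 = €3.68.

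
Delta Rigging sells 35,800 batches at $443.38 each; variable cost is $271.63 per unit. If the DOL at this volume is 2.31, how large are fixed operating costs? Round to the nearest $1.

$3,486,897

Total contribution margin = 35,800 × $171.75 = $6,148,650.00.
Since DOL = CM ÷ EBIT, EBIT = $6,148,650.00 ÷ 2.31 = $2,661,753.25.
Fixed costs = CM − EBIT = $6,148,650.00 − $2,661,753.25 = $3,486,897.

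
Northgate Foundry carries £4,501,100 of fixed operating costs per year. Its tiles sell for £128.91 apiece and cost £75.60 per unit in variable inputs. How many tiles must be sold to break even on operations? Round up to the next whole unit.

Each unit contributes £128.91 − £75.60 = £53.31.
Break-even volume = fixed costs ÷ CM per unit = £4,501,100 ÷ £53.31 = 84,432.56, so 84,433 tiles.

84,433 tiles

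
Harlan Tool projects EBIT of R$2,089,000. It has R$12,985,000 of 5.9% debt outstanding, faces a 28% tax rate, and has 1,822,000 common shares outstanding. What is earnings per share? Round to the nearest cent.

Pre-tax income = R$2,089,000 − R$766,115.00 = R$1,322,885.00.
Net income = R$1,322,885.00 × (1 − 0.28) = R$952,477.20.
EPS = R$952,477.20 ÷ 1,822,000 = R$0.52.

R$0.52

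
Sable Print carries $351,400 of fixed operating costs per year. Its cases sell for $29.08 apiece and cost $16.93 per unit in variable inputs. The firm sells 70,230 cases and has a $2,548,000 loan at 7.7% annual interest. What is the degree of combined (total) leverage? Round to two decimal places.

Contribution at this volume is 70,230 × $12.15 = $853,294.50.
Operating income = contribution − fixed costs = $853,294.50 − $351,400 = $501,894.50. Interest = $196,196.00.
DOL = $853,294.50 ÷ $501,894.50 = 1.7001; DFL = $501,894.50 ÷ $305,698.50 = 1.6418.
Combined leverage = 1.7001 × 1.6418 = 2.7912.

2.79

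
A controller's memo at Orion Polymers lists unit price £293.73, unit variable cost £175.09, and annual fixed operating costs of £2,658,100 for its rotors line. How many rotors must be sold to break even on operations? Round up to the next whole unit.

Each unit contributes £293.73 − £175.09 = £118.64.
Break-even volume = fixed costs ÷ CM per unit = £2,658,100 ÷ £118.64 = 22,404.75, so 22,405 rotors.

22,405 rotors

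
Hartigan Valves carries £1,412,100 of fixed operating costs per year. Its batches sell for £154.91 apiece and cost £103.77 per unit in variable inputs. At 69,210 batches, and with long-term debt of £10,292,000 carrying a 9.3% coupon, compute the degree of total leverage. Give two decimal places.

3.02

At 69,210 units, contribution = 69,210 × £51.14 = £3,539,399.40.
Operating income = contribution − fixed costs = £3,539,399.40 − £1,412,100 = £2,127,299.40. Interest = £957,156.00.
DOL = £3,539,399.40 ÷ £2,127,299.40 = 1.6638; DFL = £2,127,299.40 ÷ £1,170,143.40 = 1.8180.
DCL = DOL × DFL = 1.6638 × 1.8180 = 3.0248.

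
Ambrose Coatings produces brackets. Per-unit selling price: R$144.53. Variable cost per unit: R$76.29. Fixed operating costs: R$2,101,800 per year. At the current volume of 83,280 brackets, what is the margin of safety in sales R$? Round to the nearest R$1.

Unit CM = price − variable cost = R$144.53 − R$76.29 = R$68.24. Break-even units = R$2,101,800 ÷ R$68.24 = 30,800.12; break-even revenue = 30,800.12 × R$144.53 = R$4,451,540.94.
Current sales = 83,280 × R$144.53 = R$12,036,458.40.
Margin of safety = R$12,036,458.40 − R$4,451,540.94 = R$7,584,917.

R$7,584,917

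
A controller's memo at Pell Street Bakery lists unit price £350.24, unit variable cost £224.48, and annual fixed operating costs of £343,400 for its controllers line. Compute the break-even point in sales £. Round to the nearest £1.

£956,365

CM per unit = £350.24 − £224.48 = £125.76; CM ratio = £125.76 / £350.24 = 0.3591.
Break-even sales = FC ÷ CM ratio = £343,400 × £350.24 / £125.76 = £956,365.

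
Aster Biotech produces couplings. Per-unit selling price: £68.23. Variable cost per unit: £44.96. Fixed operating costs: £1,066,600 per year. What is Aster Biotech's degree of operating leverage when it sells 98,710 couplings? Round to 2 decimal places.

1.87

Contribution at this volume is 98,710 × £23.27 = £2,296,981.70.
Operating income = contribution − fixed costs = £2,296,981.70 − £1,066,600 = £1,230,381.70.
Degree of operating leverage = £2,296,981.70 / £1,230,381.70 = 1.8669.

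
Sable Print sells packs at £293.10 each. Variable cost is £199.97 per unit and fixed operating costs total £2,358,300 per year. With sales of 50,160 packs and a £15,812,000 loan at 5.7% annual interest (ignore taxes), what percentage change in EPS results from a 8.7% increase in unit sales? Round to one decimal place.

+28.8%

Total contribution margin = 50,160 × £93.13 = £4,671,400.80.
EBIT = £4,671,400.80 − £2,358,300 = £2,313,100.80.
After interest of £901,284.00, pre-tax earnings = £1,411,816.80.
DCL = total CM / (EBIT − I) = £4,671,400.80 / £1,411,816.80 = 3.3088.
EPS therefore changes by 3.3088 × (+8.7%) = +28.8%.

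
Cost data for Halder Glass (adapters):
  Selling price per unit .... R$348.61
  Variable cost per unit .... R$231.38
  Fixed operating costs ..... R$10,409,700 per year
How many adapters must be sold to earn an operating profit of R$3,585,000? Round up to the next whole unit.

119,379 adapters

Contribution margin per unit = R$348.61 − R$231.38 = R$117.23.
Units = (FC + target) / CM = (R$10,409,700 + R$3,585,000) / R$117.23 = 119,378.15, so 119,379 adapters.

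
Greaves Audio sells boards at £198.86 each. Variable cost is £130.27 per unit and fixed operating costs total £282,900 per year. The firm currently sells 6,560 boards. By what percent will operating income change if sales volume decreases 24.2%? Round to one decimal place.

-65.2%

At 6,560 units, contribution = 6,560 × £68.59 = £449,950.40.
Operating income = contribution − fixed costs = £449,950.40 − £282,900 = £167,050.40.
So DOL = total CM / EBIT = £449,950.40 / £167,050.40 = 2.6935.
%ΔEBIT = DOL × %ΔSales = 2.6935 × -24.2% = -65.2%.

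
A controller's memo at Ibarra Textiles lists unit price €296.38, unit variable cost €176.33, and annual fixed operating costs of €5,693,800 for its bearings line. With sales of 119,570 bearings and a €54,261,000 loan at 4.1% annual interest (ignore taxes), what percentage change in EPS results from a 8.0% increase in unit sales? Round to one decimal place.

At 119,570 units, contribution = 119,570 × €120.05 = €14,354,378.50.
Operating income = contribution − fixed costs = €14,354,378.50 − €5,693,800 = €8,660,578.50.
Interest = €2,224,701.00, so EBIT − I = €6,435,877.50.
Degree of combined leverage = contribution ÷ (EBIT − I) = €14,354,378.50 ÷ €6,435,877.50 = 2.2304.
%ΔEPS = DCL × %ΔSales = 2.2304 × +8.0% = +17.8%.

+17.8%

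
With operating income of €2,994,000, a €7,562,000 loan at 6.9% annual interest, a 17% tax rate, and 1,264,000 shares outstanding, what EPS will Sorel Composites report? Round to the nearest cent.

€1.62

Interest = €521,778.00, so EBT = €2,994,000 − €521,778.00 = €2,472,222.00.
Net income = €2,472,222.00 × (1 − 0.17) = €2,051,944.26.
Per share: €2,051,944.26 / 1,264,000 shares = €1.62.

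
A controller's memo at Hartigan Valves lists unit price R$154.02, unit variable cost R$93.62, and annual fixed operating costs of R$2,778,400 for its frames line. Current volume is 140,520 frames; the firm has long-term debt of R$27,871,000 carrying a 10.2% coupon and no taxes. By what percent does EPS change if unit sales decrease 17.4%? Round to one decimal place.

At 140,520 units, contribution = 140,520 × R$60.40 = R$8,487,408.00.
Operating income = contribution − fixed costs = R$8,487,408.00 − R$2,778,400 = R$5,709,008.00.
After interest of R$2,842,842.00, pre-tax earnings = R$2,866,166.00.
Degree of combined leverage = contribution ÷ (EBIT − I) = R$8,487,408.00 ÷ R$2,866,166.00 = 2.9612.
EPS therefore changes by 2.9612 × (-17.4%) = -51.5%.

-51.5%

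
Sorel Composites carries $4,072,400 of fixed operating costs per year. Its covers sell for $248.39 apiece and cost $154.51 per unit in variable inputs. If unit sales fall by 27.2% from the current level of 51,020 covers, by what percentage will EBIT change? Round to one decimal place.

Total contribution margin = 51,020 × $93.88 = $4,789,757.60.
Operating income = contribution − fixed costs = $4,789,757.60 − $4,072,400 = $717,357.60.
Degree of operating leverage = $4,789,757.60 / $717,357.60 = 6.6769.
%ΔEBIT = DOL × %ΔSales = 6.6769 × -27.2% = -181.6%.

-181.6%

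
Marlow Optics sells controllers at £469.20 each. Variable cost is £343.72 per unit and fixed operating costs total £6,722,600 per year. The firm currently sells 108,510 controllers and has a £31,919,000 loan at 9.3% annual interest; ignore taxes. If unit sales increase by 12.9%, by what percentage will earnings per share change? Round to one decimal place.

+44.8%

At 108,510 units, contribution = 108,510 × £125.48 = £13,615,834.80.
EBIT = £13,615,834.80 − £6,722,600 = £6,893,234.80.
Interest = £2,968,467.00, so EBIT − I = £3,924,767.80.
Degree of combined leverage = contribution ÷ (EBIT − I) = £13,615,834.80 ÷ £3,924,767.80 = 3.4692.
%ΔEPS = DCL × %ΔSales = 3.4692 × +12.9% = +44.8%.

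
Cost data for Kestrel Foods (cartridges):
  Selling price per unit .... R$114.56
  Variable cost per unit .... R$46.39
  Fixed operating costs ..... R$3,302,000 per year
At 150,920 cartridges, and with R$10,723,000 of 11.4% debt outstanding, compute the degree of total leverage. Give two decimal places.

At 150,920 units, contribution = 150,920 × R$68.17 = R$10,288,216.40.
Subtracting fixed costs: EBIT = R$10,288,216.40 − R$3,302,000 = R$6,986,216.40. Interest = R$1,222,422.00, so EBIT − I = R$5,763,794.40.
Degree of total leverage = total CM / (EBIT − interest) = R$10,288,216.40 / R$5,763,794.40 = 1.7850.

1.78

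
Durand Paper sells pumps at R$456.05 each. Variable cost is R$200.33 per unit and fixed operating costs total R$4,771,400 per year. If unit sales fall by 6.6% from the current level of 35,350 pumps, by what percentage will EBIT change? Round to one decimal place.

-14.0%

Total contribution margin = 35,350 × R$255.72 = R$9,039,702.00.
EBIT = R$9,039,702.00 − R$4,771,400 = R$4,268,302.00.
DOL = contribution ÷ EBIT = R$9,039,702.00 ÷ R$4,268,302.00 = 2.1179.
%ΔEBIT = DOL × %ΔSales = 2.1179 × -6.6% = -14.0%.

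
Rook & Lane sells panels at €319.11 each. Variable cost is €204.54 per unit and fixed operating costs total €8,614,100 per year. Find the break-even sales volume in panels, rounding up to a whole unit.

Each unit contributes €319.11 − €204.54 = €114.57.
Break-even Q = €8,614,100 / €114.57 = 75,186.35 → 75,187 panels.

75,187 panels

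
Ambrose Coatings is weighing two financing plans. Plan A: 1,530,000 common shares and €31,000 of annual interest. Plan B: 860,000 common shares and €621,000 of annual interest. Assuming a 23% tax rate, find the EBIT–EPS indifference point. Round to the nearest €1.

€1,378,313

Set EPS_A = EPS_B: (EBIT − €31,000)(1 − 0.23) ÷ 1,530,000 = (EBIT − €621,000)(1 − 0.23) ÷ 860,000.
Cancelling (1 − t) and cross-multiplying: 860,000·(EBIT − 31,000) = 1,530,000·(EBIT − 621,000).
EBIT × (1,530,000 − 860,000) = 621,000 × 1,530,000 − 31,000 × 860,000 = 923,470,000,000, so EBIT = 923,470,000,000 ÷ 670,000 = 1,378,313.43.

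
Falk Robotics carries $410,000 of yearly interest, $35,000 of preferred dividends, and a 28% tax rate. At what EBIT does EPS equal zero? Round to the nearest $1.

Preferred dividends are paid after tax, so their pre-tax equivalent is $35,000 ÷ (1 − 0.28) = $48,611.11.
EPS = 0 when EBIT covers interest plus the pre-tax preferred burden: $410,000 + $48,611.11 = $458,611.11.

$458,611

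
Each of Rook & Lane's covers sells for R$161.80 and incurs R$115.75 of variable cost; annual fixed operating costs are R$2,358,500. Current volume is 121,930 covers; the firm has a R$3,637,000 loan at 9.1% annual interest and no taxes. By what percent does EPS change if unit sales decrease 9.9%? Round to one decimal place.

-19.0%

Total contribution margin = 121,930 × R$46.05 = R$5,614,876.50.
Operating income = contribution − fixed costs = R$5,614,876.50 − R$2,358,500 = R$3,256,376.50.
Interest = R$330,967.00, so EBIT − I = R$2,925,409.50.
DCL = total CM / (EBIT − I) = R$5,614,876.50 / R$2,925,409.50 = 1.9193.
EPS therefore changes by 1.9193 × (-9.9%) = -19.0%.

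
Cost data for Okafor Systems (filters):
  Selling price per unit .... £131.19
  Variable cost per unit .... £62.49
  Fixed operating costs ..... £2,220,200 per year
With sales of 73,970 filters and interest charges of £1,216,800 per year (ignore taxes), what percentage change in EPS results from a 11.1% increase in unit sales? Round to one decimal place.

+34.3%

Total contribution margin = 73,970 × £68.70 = £5,081,739.00.
Subtracting fixed costs: EBIT = £5,081,739.00 − £2,220,200 = £2,861,539.00.
After interest of £1,216,800.00, pre-tax earnings = £1,644,739.00.
DCL = total CM / (EBIT − I) = £5,081,739.00 / £1,644,739.00 = 3.0897.
%ΔEPS = DCL × %ΔSales = 3.0897 × +11.1% = +34.3%.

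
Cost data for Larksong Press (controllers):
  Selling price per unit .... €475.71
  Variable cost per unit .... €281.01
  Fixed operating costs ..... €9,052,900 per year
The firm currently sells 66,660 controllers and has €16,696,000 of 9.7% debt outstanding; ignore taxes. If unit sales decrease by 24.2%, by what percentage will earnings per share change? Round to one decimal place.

-136.2%

At 66,660 units, contribution = 66,660 × €194.70 = €12,978,702.00.
Operating income = contribution − fixed costs = €12,978,702.00 − €9,052,900 = €3,925,802.00.
Interest = €1,619,512.00, so EBIT − I = €2,306,290.00.
Degree of combined leverage = contribution ÷ (EBIT − I) = €12,978,702.00 ÷ €2,306,290.00 = 5.6275.
%ΔEPS = DCL × %ΔSales = 5.6275 × -24.2% = -136.2%.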